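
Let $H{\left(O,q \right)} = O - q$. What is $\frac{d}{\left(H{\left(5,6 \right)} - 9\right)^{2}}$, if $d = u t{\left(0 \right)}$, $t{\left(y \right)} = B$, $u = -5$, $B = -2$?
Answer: $\frac{1}{10} \approx 0.1$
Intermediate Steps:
$t{\left(y \right)} = -2$
$d = 10$ ($d = \left(-5\right) \left(-2\right) = 10$)
$\frac{d}{\left(H{\left(5,6 \right)} - 9\right)^{2}} = \frac{10}{\left(\left(5 - 6\right) - 9\right)^{2}} = \frac{10}{\left(-1 - 9\right)^{2}} = \frac{10}{\left(-10\right)^{2}} = \frac{10}{100} = 10 \cdot \frac{1}{100} = \frac{1}{10}$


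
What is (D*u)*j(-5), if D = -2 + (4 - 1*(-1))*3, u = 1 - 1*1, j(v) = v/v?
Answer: 0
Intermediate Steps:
j(v) = 1
u = 0 (u = 1 - 1 = 0)
D = 13 (D = -2 + (4 + 1)*3 = -2 + 5*3 = -2 + 15 = 13)
(D*u)*j(-5) = (13*0)*1 = 0*1 = 0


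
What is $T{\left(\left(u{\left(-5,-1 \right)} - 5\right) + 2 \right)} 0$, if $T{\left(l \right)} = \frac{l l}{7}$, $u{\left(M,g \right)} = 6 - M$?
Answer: $0$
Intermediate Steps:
$T{\left(l \right)} = \frac{l^{2}}{7}$ ($T{\left(l \right)} = l^{2} \cdot \frac{1}{7} = \frac{l^{2}}{7}$)
$T{\left(\left(u{\left(-5,-1 \right)} - 5\right) + 2 \right)} 0 = \frac{\left(\left(\left(6 - -5\right) - 5\right) + 2\right)^{2}}{7} \cdot 0 = \frac{\left(\left(\left(6 + 5\right) - 5\right) + 2\right)^{2}}{7} \cdot 0 = \frac{\left(\left(11 - 5\right) + 2\right)^{2}}{7} \cdot 0 = \frac{\left(6 + 2\right)^{2}}{7} \cdot 0 = \frac{8^{2}}{7} \cdot 0 = \frac{1}{7} \cdot 64 \cdot 0 = \frac{64}{7} \cdot 0 = 0$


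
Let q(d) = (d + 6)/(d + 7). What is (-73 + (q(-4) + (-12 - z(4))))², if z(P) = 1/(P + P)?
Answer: 4108729/576 ≈ 7133.2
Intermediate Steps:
z(P) = 1/(2*P)
q(d) = (6 + d)/(7 + d)
(-73 + (q(-4) + (-12 - z(4))))² = (-73 + ((6 - 4)/(7 - 4) + (-12 - 1/(2*4))))² = (-73 + (2/3 + (-12 - 1/(2*4))))² = (-73 + ((⅓)*2 + (-12 - 1*⅛)))² = (-73 + (⅔ + (-12 - ⅛)))² = (-73 + (⅔ - 97/8))² = (-73 - 275/24)² = (-2027/24)² = 4108729/576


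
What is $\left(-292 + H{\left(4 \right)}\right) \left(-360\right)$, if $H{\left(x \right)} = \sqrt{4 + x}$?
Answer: $105120 - 720 \sqrt{2} \approx 1.041 \cdot 10^{5}$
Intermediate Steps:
$\left(-292 + H{\left(4 \right)}\right) \left(-360\right) = \left(-292 + \sqrt{4 + 4}\right) \left(-360\right) = \left(-292 + \sqrt{8}\right) \left(-360\right) = \left(-292 + 2 \sqrt{2}\right) \left(-360\right) = 105120 - 720 \sqrt{2}$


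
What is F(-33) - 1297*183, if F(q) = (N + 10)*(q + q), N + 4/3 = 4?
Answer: -238187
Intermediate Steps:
N = 8/3 (N = -4/3 + 4 = 8/3 ≈ 2.6667)
F(q) = 76*q/3 (F(q) = (8/3 + 10)*(q + q) = 38*(2*q)/3 = 76*q/3)
F(-33) - 1297*183 = (76/3)*(-33) - 1297*183 = -836 - 237351 = -238187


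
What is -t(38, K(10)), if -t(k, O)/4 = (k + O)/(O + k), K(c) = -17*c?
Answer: 4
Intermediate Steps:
t(k, O) = -4 (t(k, O) = -4*(k + O)/(O + k) = -4*(O + k)/(O + k) = -4*1 = -4)
-t(38, K(10)) = -1*(-4) = 4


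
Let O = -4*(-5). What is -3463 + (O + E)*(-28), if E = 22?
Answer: -4639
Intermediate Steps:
O = 20
-3463 + (O + E)*(-28) = -3463 + (20 + 22)*(-28) = -3463 + 42*(-28) = -3463 - 1176 = -4639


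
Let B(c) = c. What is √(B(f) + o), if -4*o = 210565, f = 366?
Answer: I*√209101/2 ≈ 228.64*I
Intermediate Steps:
o = -210565/4 (o = -¼*210565 = -210565/4 ≈ -52641.)
√(B(f) + o) = √(366 - 210565/4) = √(-209101/4) = I*√209101/2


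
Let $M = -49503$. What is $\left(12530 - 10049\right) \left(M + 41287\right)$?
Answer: $-20383896$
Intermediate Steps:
$\left(12530 - 10049\right) \left(M + 41287\right) = \left(12530 - 10049\right) \left(-49503 + 41287\right) = 2481 \left(-8216\right) = -20383896$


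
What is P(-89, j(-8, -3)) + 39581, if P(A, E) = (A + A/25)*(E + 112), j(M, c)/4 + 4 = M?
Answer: 841429/25 ≈ 33657.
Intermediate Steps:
j(M, c) = -16 + 4*M
P(A, E) = 26*A*(112 + E)/25 (P(A, E) = (A + A*(1/25))*(112 + E) = (A + A/25)*(112 + E) = (26*A/25)*(112 + E) = 26*A*(112 + E)/25)
P(-89, j(-8, -3)) + 39581 = (26/25)*(-89)*(112 + (-16 + 4*(-8))) + 39581 = (26/25)*(-89)*(112 + (-16 - 32)) + 39581 = (26/25)*(-89)*(112 - 48) + 39581 = (26/25)*(-89)*64 + 39581 = -148096/25 + 39581 = 841429/25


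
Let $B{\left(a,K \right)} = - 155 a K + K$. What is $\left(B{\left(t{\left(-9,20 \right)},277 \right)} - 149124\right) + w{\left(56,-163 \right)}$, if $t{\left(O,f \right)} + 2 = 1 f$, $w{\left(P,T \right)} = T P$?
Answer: $-930805$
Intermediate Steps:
$w{\left(P,T \right)} = P T$
$t{\left(O,f \right)} = -2 + f$ ($t{\left(O,f \right)} = -2 + 1 f = -2 + f$)
$B{\left(a,K \right)} = K - 155 K a$ ($B{\left(a,K \right)} = - 155 K a + K = K - 155 K a$)
$\left(B{\left(t{\left(-9,20 \right)},277 \right)} - 149124\right) + w{\left(56,-163 \right)} = \left(277 \left(1 - 155 \left(-2 + 20\right)\right) - 149124\right) + 56 \left(-163\right) = \left(277 \left(1 - 2790\right) - 149124\right) - 9128 = \left(277 \left(-2789\right) - 149124\right) - 9128 = \left(-772553 - 149124\right) - 9128 = -921677 - 9128 = -930805$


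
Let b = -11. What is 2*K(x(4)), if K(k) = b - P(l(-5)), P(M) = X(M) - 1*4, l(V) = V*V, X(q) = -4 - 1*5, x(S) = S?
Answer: 4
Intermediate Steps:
X(q) = -9 (X(q) = -4 - 5 = -9)
l(V) = V**2
P(M) = -13 (P(M) = -9 - 1*4 = -9 - 4 = -13)
K(k) = 2 (K(k) = -11 - 1*(-13) = -11 + 13 = 2)
2*K(x(4)) = 2*2 = 4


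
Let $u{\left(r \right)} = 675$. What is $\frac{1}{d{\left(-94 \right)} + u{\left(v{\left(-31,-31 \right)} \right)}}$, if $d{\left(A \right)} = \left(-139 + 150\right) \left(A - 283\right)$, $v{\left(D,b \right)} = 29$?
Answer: $- \frac{1}{3472} \approx -0.00028802$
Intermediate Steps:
$d{\left(A \right)} = -3113 + 11 A$ ($d{\left(A \right)} = 11 \left(-283 + A\right) = -3113 + 11 A$)
$\frac{1}{d{\left(-94 \right)} + u{\left(v{\left(-31,-31 \right)} \right)}} = \frac{1}{\left(-3113 + 11 \left(-94\right)\right) + 675} = \frac{1}{\left(-3113 - 1034\right) + 675} = \frac{1}{-4147 + 675} = \frac{1}{-3472} = - \frac{1}{3472}$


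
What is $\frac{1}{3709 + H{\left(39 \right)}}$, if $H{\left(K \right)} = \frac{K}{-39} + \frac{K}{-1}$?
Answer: $\frac{1}{3669} \approx 0.00027255$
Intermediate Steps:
$H{\left(K \right)} = - \frac{40 K}{39}$ ($H{\left(K \right)} = K \left(- \frac{1}{39}\right) + K \left(-1\right) = - \frac{K}{39} - K = - \frac{40 K}{39}$)
$\frac{1}{3709 + H{\left(39 \right)}} = \frac{1}{3709 - 40} = \frac{1}{3669}$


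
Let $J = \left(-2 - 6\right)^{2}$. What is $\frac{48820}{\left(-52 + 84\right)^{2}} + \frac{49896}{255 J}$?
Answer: $\frac{1103953}{21760} \approx 50.733$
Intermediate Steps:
$J = 64$ ($J = \left(-2 - 6\right)^{2} = \left(-8\right)^{2} = 64$)
$\frac{48820}{\left(-52 + 84\right)^{2}} + \frac{49896}{255 J} = \frac{48820}{\left(-52 + 84\right)^{2}} + \frac{49896}{255 \cdot 64} = \frac{48820}{32^{2}} + \frac{49896}{16320} = \frac{48820}{1024} + 49896 \cdot \frac{1}{16320} = 48820 \cdot \frac{1}{1024} + \frac{2079}{680} = \frac{12205}{256} + \frac{2079}{680} = \frac{1103953}{21760}$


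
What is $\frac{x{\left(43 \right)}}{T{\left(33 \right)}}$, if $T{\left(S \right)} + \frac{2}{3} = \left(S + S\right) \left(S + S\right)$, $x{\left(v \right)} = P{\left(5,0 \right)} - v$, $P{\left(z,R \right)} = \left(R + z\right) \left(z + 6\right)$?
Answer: $\frac{18}{6533} \approx 0.0027552$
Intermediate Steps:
$P{\left(z,R \right)} = \left(6 + z\right) \left(R + z\right)$ ($P{\left(z,R \right)} = \left(R + z\right) \left(6 + z\right) = \left(6 + z\right) \left(R + z\right)$)
$x{\left(v \right)} = 55 - v$ ($x{\left(v \right)} = \left(5^{2} + 6 \cdot 0 + 6 \cdot 5 + 0 \cdot 5\right) - v = \left(25 + 0 + 30 + 0\right) - v = 55 - v$)
$T{\left(S \right)} = - \frac{2}{3} + 4 S^{2}$ ($T{\left(S \right)} = - \frac{2}{3} + \left(S + S\right) \left(S + S\right) = - \frac{2}{3} + 2 S 2 S = - \frac{2}{3} + 4 S^{2}$)
$\frac{x{\left(43 \right)}}{T{\left(33 \right)}} = \frac{55 - 43}{- \frac{2}{3} + 4 \cdot 33^{2}} = \frac{55 - 43}{- \frac{2}{3} + 4 \cdot 1089} = \frac{12}{- \frac{2}{3} + 4356} = \frac{12}{\frac{13066}{3}} = 12 \cdot \frac{3}{13066} = \frac{18}{6533}$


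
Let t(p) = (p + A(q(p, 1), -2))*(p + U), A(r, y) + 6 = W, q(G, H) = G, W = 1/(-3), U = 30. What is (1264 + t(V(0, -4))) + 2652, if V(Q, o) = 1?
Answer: 11252/3 ≈ 3750.7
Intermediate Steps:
W = -⅓ ≈ -0.33333
A(r, y) = -19/3 (A(r, y) = -6 - ⅓ = -19/3)
t(p) = (30 + p)*(-19/3 + p) (t(p) = (p - 19/3)*(p + 30) = (-19/3 + p)*(30 + p) = (30 + p)*(-19/3 + p))
(1264 + t(V(0, -4))) + 2652 = (1264 + (-190 + 1² + (71/3)*1)) + 2652 = (1264 + (-190 + 1 + 71/3)) + 2652 = (1264 - 496/3) + 2652 = 3296/3 + 2652 = 11252/3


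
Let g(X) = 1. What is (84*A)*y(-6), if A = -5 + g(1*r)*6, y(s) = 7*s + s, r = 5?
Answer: -4032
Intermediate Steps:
y(s) = 8*s
A = 1 (A = -5 + 1*6 = -5 + 6 = 1)
(84*A)*y(-6) = (84*1)*(8*(-6)) = 84*(-48) = -4032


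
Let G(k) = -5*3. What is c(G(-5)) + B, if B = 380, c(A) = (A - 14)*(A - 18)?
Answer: 1337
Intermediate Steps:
G(k) = -15
c(A) = (-18 + A)*(-14 + A) (c(A) = (-14 + A)*(-18 + A) = (-18 + A)*(-14 + A))
c(G(-5)) + B = (252 + (-15)² - 32*(-15)) + 380 = (252 + 225 + 480) + 380 = 957 + 380 = 1337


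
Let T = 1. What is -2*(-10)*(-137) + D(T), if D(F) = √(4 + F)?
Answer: -2740 + √5 ≈ -2737.8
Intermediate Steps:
-2*(-10)*(-137) + D(T) = -2*(-10)*(-137) + √(4 + 1) = 20*(-137) + √5 = -2740 + √5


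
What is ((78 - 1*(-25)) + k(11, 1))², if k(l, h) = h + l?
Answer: 13225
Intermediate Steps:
((78 - 1*(-25)) + k(11, 1))² = ((78 - 1*(-25)) + (1 + 11))² = ((78 + 25) + 12)² = (103 + 12)² = 115² = 13225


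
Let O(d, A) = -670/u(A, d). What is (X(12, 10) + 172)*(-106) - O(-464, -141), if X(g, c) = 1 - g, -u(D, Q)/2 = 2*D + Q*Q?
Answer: -3669429259/215014 ≈ -17066.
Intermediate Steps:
u(D, Q) = -4*D - 2*Q**2 (u(D, Q) = -2*(2*D + Q*Q) = -2*(2*D + Q**2) = -2*(Q**2 + 2*D) = -4*D - 2*Q**2)
O(d, A) = -670/(-4*A - 2*d**2)
(X(12, 10) + 172)*(-106) - O(-464, -141) = ((1 - 1*12) + 172)*(-106) - 335/((-464)**2 + 2*(-141)) = ((1 - 12) + 172)*(-106) - 335/(215296 - 282) = (-11 + 172)*(-106) - 335/215014 = 161*(-106) - 335/215014 = -17066 - 1*335/215014 = -17066 - 335/215014 = -3669429259/215014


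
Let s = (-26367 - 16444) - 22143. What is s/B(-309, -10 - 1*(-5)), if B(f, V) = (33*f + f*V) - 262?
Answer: 32477/4457 ≈ 7.2867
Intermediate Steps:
B(f, V) = -262 + 33*f + V*f (B(f, V) = (33*f + V*f) - 262 = -262 + 33*f + V*f)
s = -64954 (s = -42811 - 22143 = -64954)
s/B(-309, -10 - 1*(-5)) = -64954/(-262 + 33*(-309) + (-10 - 1*(-5))*(-309)) = -64954/(-262 - 10197 + (-10 + 5)*(-309)) = -64954/(-262 - 10197 - 5*(-309)) = -64954/(-262 - 10197 + 1545) = -64954/(-8914) = -64954*(-1/8914) = 32477/4457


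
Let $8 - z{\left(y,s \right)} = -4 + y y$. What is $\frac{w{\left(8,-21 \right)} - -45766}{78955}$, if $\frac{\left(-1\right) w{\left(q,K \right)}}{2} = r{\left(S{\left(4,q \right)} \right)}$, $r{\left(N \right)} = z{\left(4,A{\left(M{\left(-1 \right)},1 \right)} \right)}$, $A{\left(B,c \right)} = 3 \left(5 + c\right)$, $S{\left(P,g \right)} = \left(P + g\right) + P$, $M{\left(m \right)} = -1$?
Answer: $\frac{45774}{78955} \approx 0.57975$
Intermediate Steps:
$S{\left(P,g \right)} = g + 2 P$
$A{\left(B,c \right)} = 15 + 3 c$
$z{\left(y,s \right)} = 12 - y^{2}$ ($z{\left(y,s \right)} = 8 - \left(-4 + y y\right) = 8 - \left(-4 + y^{2}\right) = 12 - y^{2}$)
$r{\left(N \right)} = -4$ ($r{\left(N \right)} = 12 - 4^{2} = 12 - 16 = -4$)
$w{\left(q,K \right)} = 8$ ($w{\left(q,K \right)} = \left(-2\right) \left(-4\right) = 8$)
$\frac{w{\left(8,-21 \right)} - -45766}{78955} = \frac{8 - -45766}{78955} = \left(8 + 45766\right) \frac{1}{78955} = 45774 \cdot \frac{1}{78955} = \frac{45774}{78955}$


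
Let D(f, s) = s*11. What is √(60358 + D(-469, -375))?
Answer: √56233 ≈ 237.14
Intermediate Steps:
D(f, s) = 11*s
√(60358 + D(-469, -375)) = √(60358 + 11*(-375)) = √(60358 - 4125) = √56233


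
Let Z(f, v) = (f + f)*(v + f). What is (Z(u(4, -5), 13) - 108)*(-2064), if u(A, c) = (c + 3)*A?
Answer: 388032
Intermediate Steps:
u(A, c) = A*(3 + c) (u(A, c) = (3 + c)*A = A*(3 + c))
Z(f, v) = 2*f*(f + v) (Z(f, v) = (2*f)*(f + v) = 2*f*(f + v))
(Z(u(4, -5), 13) - 108)*(-2064) = (2*(4*(3 - 5))*(4*(3 - 5) + 13) - 108)*(-2064) = (2*(4*(-2))*(4*(-2) + 13) - 108)*(-2064) = (2*(-8)*(-8 + 13) - 108)*(-2064) = (2*(-8)*5 - 108)*(-2064) = (-80 - 108)*(-2064) = -188*(-2064) = 388032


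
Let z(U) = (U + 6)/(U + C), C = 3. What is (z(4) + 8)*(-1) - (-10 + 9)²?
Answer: -73/7 ≈ -10.429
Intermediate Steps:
z(U) = (6 + U)/(3 + U) (z(U) = (U + 6)/(U + 3) = (6 + U)/(3 + U))
(z(4) + 8)*(-1) - (-10 + 9)² = ((6 + 4)/(3 + 4) + 8)*(-1) - (-10 + 9)² = (10/7 + 8)*(-1) - 1*(-1)² = ((⅐)*10 + 8)*(-1) - 1*1 = (10/7 + 8)*(-1) - 1 = (66/7)*(-1) - 1 = -66/7 - 1 = -73/7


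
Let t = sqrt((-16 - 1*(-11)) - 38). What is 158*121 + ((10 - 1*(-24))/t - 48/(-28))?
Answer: 133838/7 - 34*I*sqrt(43)/43 ≈ 19120.0 - 5.185*I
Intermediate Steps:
t = I*sqrt(43) (t = sqrt((-16 + 11) - 38) = sqrt(-5 - 38) = sqrt(-43) = I*sqrt(43) ≈ 6.5574*I)
158*121 + ((10 - 1*(-24))/t - 48/(-28)) = 158*121 + ((10 - 1*(-24))/((I*sqrt(43))) - 48/(-28)) = 19118 + ((10 + 24)*(-I*sqrt(43)/43) - 48*(-1/28)) = 19118 + (34*(-I*sqrt(43)/43) + 12/7) = 19118 + (-34*I*sqrt(43)/43 + 12/7) = 19118 + (12/7 - 34*I*sqrt(43)/43) = 133838/7 - 34*I*sqrt(43)/43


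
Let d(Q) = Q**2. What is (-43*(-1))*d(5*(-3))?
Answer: 9675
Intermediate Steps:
(-43*(-1))*d(5*(-3)) = (-43*(-1))*(5*(-3))**2 = 43*(-15)**2 = 43*225 = 9675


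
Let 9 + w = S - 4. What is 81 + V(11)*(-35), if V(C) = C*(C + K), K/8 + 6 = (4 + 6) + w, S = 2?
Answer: 17406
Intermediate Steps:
w = -11 (w = -9 + (2 - 4) = -9 - 2 = -11)
K = -56 (K = -48 + 8*((4 + 6) - 11) = -48 + 8*(10 - 11) = -48 + 8*(-1) = -48 - 8 = -56)
V(C) = C*(-56 + C) (V(C) = C*(C - 56) = C*(-56 + C))
81 + V(11)*(-35) = 81 + (11*(-56 + 11))*(-35) = 81 + (11*(-45))*(-35) = 81 - 495*(-35) = 81 + 17325 = 17406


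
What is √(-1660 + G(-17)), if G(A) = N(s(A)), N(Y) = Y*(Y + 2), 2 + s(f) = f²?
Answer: √81283 ≈ 285.10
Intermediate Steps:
s(f) = -2 + f²
N(Y) = Y*(2 + Y)
G(A) = A²*(-2 + A²) (G(A) = (-2 + A²)*(2 + (-2 + A²)) = (-2 + A²)*A² = A²*(-2 + A²))
√(-1660 + G(-17)) = √(-1660 + (-17)²*(-2 + (-17)²)) = √(-1660 + 289*(-2 + 289)) = √(-1660 + 289*287) = √(-1660 + 82943) = √81283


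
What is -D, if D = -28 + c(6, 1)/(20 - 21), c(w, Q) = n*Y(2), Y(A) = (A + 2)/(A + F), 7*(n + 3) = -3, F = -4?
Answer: 244/7 ≈ 34.857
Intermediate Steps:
n = -24/7 (n = -3 + (⅐)*(-3) = -3 - 3/7 = -24/7 ≈ -3.4286)
Y(A) = (2 + A)/(-4 + A) (Y(A) = (A + 2)/(A - 4) = (2 + A)/(-4 + A))
c(w, Q) = 48/7 (c(w, Q) = -24*(2 + 2)/(7*(-4 + 2)) = -24*4/(7*(-2)) = -(-12)*4/7 = -24/7*(-2) = 48/7)
D = -244/7 (D = -28 + (48/7)/(20 - 21) = -28 + (48/7)/(-1) = -28 - 1*48/7 = -28 - 48/7 = -244/7 ≈ -34.857)
-D = -1*(-244/7) = 244/7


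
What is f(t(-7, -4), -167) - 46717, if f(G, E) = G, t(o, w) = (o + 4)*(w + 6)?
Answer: -46723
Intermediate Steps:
t(o, w) = (4 + o)*(6 + w)
f(t(-7, -4), -167) - 46717 = (24 + 4*(-4) + 6*(-7) - 7*(-4)) - 46717 = (24 - 16 - 42 + 28) - 46717 = -6 - 46717 = -46723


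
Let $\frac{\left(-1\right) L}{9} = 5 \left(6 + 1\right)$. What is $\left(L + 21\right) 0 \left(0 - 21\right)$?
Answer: $0$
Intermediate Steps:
$L = -315$ ($L = - 9 \cdot 5 \left(6 + 1\right) = - 9 \cdot 5 \cdot 7 = \left(-9\right) 35 = -315$)
$\left(L + 21\right) 0 \left(0 - 21\right) = \left(-315 + 21\right) 0 \left(0 - 21\right) = \left(-294\right) 0 \left(0 - 21\right) = 0 \left(-21\right) = 0$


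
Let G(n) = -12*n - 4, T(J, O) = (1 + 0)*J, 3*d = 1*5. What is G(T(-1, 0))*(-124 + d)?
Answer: -2936/3 ≈ -978.67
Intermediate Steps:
d = 5/3 (d = (1*5)/3 = (1/3)*5 = 5/3 ≈ 1.6667)
T(J, O) = J (T(J, O) = 1*J = J)
G(n) = -4 - 12*n
G(T(-1, 0))*(-124 + d) = (-4 - 12*(-1))*(-124 + 5/3) = (-4 + 12)*(-367/3) = 8*(-367/3) = -2936/3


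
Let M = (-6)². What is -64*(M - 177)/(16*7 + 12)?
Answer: 2256/31 ≈ 72.774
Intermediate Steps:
M = 36
-64*(M - 177)/(16*7 + 12) = -64*(36 - 177)/(16*7 + 12) = -(-9024)/(112 + 12) = -(-9024)/124 = -64*(-141/124) = 2256/31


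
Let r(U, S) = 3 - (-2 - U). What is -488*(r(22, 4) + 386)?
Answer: -201544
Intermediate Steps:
r(U, S) = 5 + U (r(U, S) = 3 + (2 + U) = 5 + U)
-488*(r(22, 4) + 386) = -488*((5 + 22) + 386) = -488*(27 + 386) = -488*413 = -201544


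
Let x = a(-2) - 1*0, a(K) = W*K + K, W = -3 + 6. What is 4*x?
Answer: -32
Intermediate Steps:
W = 3
a(K) = 4*K (a(K) = 3*K + K = 4*K)
x = -8 (x = 4*(-2) - 1*0 = -8 + 0 = -8)
4*x = 4*(-8) = -32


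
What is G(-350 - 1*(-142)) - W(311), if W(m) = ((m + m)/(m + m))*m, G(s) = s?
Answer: -519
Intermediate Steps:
W(m) = m (W(m) = ((2*m)/((2*m)))*m = ((2*m)*(1/(2*m)))*m = 1*m = m)
G(-350 - 1*(-142)) - W(311) = (-350 - 1*(-142)) - 1*311 = (-350 + 142) - 311 = -208 - 311 = -519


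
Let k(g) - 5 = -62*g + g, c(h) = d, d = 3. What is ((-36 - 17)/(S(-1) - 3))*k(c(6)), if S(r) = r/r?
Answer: -4717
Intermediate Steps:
S(r) = 1
c(h) = 3
k(g) = 5 - 61*g (k(g) = 5 + (-62*g + g) = 5 - 61*g)
((-36 - 17)/(S(-1) - 3))*k(c(6)) = ((-36 - 17)/(1 - 3))*(5 - 61*3) = (-53/(-2))*(5 - 183) = -53*(-½)*(-178) = (53/2)*(-178) = -4717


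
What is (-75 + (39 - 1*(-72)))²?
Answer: 1296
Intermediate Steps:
(-75 + (39 - 1*(-72)))² = (-75 + (39 + 72))² = (-75 + 111)² = 36² = 1296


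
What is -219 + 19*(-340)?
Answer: -6679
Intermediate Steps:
-219 + 19*(-340) = -219 - 6460 = -6679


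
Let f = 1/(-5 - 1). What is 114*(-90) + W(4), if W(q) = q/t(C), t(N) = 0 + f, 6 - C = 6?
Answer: -10284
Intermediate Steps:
C = 0 (C = 6 - 1*6 = 6 - 6 = 0)
f = -⅙ (f = 1/(-6) = -⅙ ≈ -0.16667)
t(N) = -⅙ (t(N) = 0 - ⅙ = -⅙)
W(q) = -6*q (W(q) = q/(-⅙) = q*(-6) = -6*q)
114*(-90) + W(4) = 114*(-90) - 6*4 = -10260 - 24 = -10284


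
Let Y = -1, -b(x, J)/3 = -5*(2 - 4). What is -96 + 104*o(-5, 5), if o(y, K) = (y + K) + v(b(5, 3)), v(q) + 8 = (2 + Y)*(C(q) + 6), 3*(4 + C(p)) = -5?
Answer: -2680/3 ≈ -893.33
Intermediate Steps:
C(p) = -17/3 (C(p) = -4 + (⅓)*(-5) = -4 - 5/3 = -17/3)
b(x, J) = -30 (b(x, J) = -(-15)*(2 - 4) = -(-15)*(-2) = -3*10 = -30)
v(q) = -23/3 (v(q) = -8 + (2 - 1)*(-17/3 + 6) = -8 + 1*(⅓) = -8 + ⅓ = -23/3)
o(y, K) = -23/3 + K + y (o(y, K) = (y + K) - 23/3 = (K + y) - 23/3 = -23/3 + K + y)
-96 + 104*o(-5, 5) = -96 + 104*(-23/3 + 5 - 5) = -96 + 104*(-23/3) = -96 - 2392/3 = -2680/3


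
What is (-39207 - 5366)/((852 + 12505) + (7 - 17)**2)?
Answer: -44573/13457 ≈ -3.3123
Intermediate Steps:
(-39207 - 5366)/((852 + 12505) + (7 - 17)**2) = -44573/(13357 + (-10)**2) = -44573/(13357 + 100) = -44573/13457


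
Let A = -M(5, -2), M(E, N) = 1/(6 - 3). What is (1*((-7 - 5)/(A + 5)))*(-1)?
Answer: 18/7 ≈ 2.5714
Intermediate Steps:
M(E, N) = 1/3
A = -1/3 (A = -1*1/3 = -1/3 ≈ -0.33333)
(1*((-7 - 5)/(A + 5)))*(-1) = (1*((-7 - 5)/(-1/3 + 5)))*(-1) = (1*(-12/14/3))*(-1) = (1*(-12*3/14))*(-1) = (1*(-18/7))*(-1) = -18/7*(-1) = 18/7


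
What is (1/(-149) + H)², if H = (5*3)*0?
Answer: 1/22201 ≈ 4.5043e-5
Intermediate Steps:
H = 0 (H = 15*0 = 0)
(1/(-149) + H)² = (1/(-149) + 0)² = (-1/149 + 0)² = (-1/149)² = 1/22201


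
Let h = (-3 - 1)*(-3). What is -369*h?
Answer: -4428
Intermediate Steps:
h = 12 (h = -4*(-3) = 12)
-369*h = -369*12 = -4428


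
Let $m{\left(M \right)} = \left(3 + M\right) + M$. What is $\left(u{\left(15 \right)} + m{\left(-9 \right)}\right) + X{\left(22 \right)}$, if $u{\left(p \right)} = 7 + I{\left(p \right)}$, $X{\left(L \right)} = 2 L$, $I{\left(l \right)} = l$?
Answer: $51$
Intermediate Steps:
$u{\left(p \right)} = 7 + p$
$m{\left(M \right)} = 3 + 2 M$
$\left(u{\left(15 \right)} + m{\left(-9 \right)}\right) + X{\left(22 \right)} = \left(\left(7 + 15\right) + \left(3 + 2 \left(-9\right)\right)\right) + 2 \cdot 22 = \left(22 + \left(3 - 18\right)\right) + 44 = \left(22 - 15\right) + 44 = 7 + 44 = 51$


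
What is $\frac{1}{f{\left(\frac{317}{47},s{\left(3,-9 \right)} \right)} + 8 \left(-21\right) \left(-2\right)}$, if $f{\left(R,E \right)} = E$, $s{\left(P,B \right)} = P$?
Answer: $\frac{1}{339} \approx 0.0029499$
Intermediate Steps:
$\frac{1}{f{\left(\frac{317}{47},s{\left(3,-9 \right)} \right)} + 8 \left(-21\right) \left(-2\right)} = \frac{1}{3 + 8 \left(-21\right) \left(-2\right)} = \frac{1}{3 - -336} = \frac{1}{3 + 336} = \frac{1}{339}$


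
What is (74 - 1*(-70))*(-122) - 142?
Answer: -17710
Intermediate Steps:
(74 - 1*(-70))*(-122) - 142 = (74 + 70)*(-122) - 142 = 144*(-122) - 142 = -17568 - 142 = -17710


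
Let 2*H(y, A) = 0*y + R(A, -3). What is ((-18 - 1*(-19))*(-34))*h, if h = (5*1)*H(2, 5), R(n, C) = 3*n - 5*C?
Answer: -2550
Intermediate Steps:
R(n, C) = -5*C + 3*n
H(y, A) = 15/2 + 3*A/2 (H(y, A) = (0*y + (-5*(-3) + 3*A))/2 = (0 + (15 + 3*A))/2 = (15 + 3*A)/2 = 15/2 + 3*A/2)
h = 75 (h = (5*1)*(15/2 + (3/2)*5) = 5*(15/2 + 15/2) = 5*15 = 75)
((-18 - 1*(-19))*(-34))*h = ((-18 - 1*(-19))*(-34))*75 = ((-18 + 19)*(-34))*75 = (1*(-34))*75 = -34*75 = -2550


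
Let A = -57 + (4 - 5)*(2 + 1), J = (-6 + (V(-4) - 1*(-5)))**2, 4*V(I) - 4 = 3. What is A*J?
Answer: -135/4 ≈ -33.750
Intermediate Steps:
V(I) = 7/4 (V(I) = 1 + (1/4)*3 = 1 + 3/4 = 7/4)
J = 9/16 (J = (-6 + (7/4 - 1*(-5)))**2 = (-6 + (7/4 + 5))**2 = (-6 + 27/4)**2 = (3/4)**2 = 9/16 ≈ 0.56250)
A = -60 (A = -57 - 1*3 = -57 - 3 = -60)
A*J = -60*9/16 = -135/4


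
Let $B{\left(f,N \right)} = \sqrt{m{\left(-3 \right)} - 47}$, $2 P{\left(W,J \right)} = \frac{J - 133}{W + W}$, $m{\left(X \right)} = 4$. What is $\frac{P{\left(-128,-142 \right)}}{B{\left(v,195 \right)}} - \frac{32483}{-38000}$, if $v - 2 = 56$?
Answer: $\frac{32483}{38000} - \frac{275 i \sqrt{43}}{22016} \approx 0.85482 - 0.081908 i$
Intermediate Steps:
$v = 58$ ($v = 2 + 56 = 58$)
$P{\left(W,J \right)} = \frac{-133 + J}{4 W}$ ($P{\left(W,J \right)} = \frac{\left(J - 133\right) \frac{1}{W + W}}{2} = \frac{\left(-133 + J\right) \frac{1}{2 W}}{2} = \frac{\frac{1}{2} \frac{1}{W} \left(-133 + J\right)}{2} = \frac{-133 + J}{4 W}$)
$B{\left(f,N \right)} = i \sqrt{43}$ ($B{\left(f,N \right)} = \sqrt{4 - 47} = \sqrt{-43} = i \sqrt{43}$)
$\frac{P{\left(-128,-142 \right)}}{B{\left(v,195 \right)}} - \frac{32483}{-38000} = \frac{\frac{1}{4} \frac{1}{-128} \left(-133 - 142\right)}{i \sqrt{43}} - \frac{32483}{-38000} = \frac{1}{4} \left(- \frac{1}{128}\right) \left(-275\right) \left(- \frac{i \sqrt{43}}{43}\right) - - \frac{32483}{38000} = \frac{275 \left(- \frac{i \sqrt{43}}{43}\right)}{512} + \frac{32483}{38000} = - \frac{275 i \sqrt{43}}{22016} + \frac{32483}{38000} = \frac{32483}{38000} - \frac{275 i \sqrt{43}}{22016}$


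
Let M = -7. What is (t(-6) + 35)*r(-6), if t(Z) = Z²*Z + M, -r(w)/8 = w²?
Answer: 54144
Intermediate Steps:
r(w) = -8*w²
t(Z) = -7 + Z³ (t(Z) = Z²*Z - 7 = Z³ - 7 = -7 + Z³)
(t(-6) + 35)*r(-6) = ((-7 + (-6)³) + 35)*(-8*(-6)²) = ((-7 - 216) + 35)*(-8*36) = (-223 + 35)*(-288) = -188*(-288) = 54144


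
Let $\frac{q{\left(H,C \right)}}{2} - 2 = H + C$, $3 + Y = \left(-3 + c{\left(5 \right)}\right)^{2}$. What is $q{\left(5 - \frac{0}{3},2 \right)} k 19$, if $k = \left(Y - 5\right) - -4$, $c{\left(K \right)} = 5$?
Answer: $0$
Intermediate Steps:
$Y = 1$ ($Y = -3 + \left(-3 + 5\right)^{2} = -3 + 2^{2} = -3 + 4 = 1$)
$k = 0$ ($k = \left(1 - 5\right) - -4 = -4 + 4 = 0$)
$q{\left(H,C \right)} = 4 + 2 C + 2 H$ ($q{\left(H,C \right)} = 4 + 2 \left(H + C\right) = 4 + 2 \left(C + H\right) = 4 + \left(2 C + 2 H\right) = 4 + 2 C + 2 H$)
$q{\left(5 - \frac{0}{3},2 \right)} k 19 = \left(4 + 2 \cdot 2 + 2 \left(5 - \frac{0}{3}\right)\right) 0 \cdot 19 = \left(4 + 4 + 2 \left(5 - 0 \cdot \frac{1}{3}\right)\right) 0 \cdot 19 = \left(4 + 4 + 2 \left(5 - 0\right)\right) 0 \cdot 19 = \left(4 + 4 + 2 \left(5 + 0\right)\right) 0 \cdot 19 = \left(4 + 4 + 2 \cdot 5\right) 0 \cdot 19 = \left(4 + 4 + 10\right) 0 \cdot 19 = 18 \cdot 0 \cdot 19 = 0 \cdot 19 = 0$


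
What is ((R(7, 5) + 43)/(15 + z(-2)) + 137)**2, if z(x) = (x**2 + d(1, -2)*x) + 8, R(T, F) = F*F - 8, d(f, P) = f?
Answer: 485809/25 ≈ 19432.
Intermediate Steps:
R(T, F) = -8 + F**2 (R(T, F) = F**2 - 8 = -8 + F**2)
z(x) = 8 + x + x**2 (z(x) = (x**2 + 1*x) + 8 = (x**2 + x) + 8 = (x + x**2) + 8 = 8 + x + x**2)
((R(7, 5) + 43)/(15 + z(-2)) + 137)**2 = (((-8 + 5**2) + 43)/(15 + (8 - 2 + (-2)**2)) + 137)**2 = (((-8 + 25) + 43)/(15 + (8 - 2 + 4)) + 137)**2 = ((17 + 43)/(15 + 10) + 137)**2 = (60/25 + 137)**2 = (60*(1/25) + 137)**2 = (12/5 + 137)**2 = (697/5)**2 = 485809/25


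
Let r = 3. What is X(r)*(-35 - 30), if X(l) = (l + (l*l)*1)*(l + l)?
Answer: -4680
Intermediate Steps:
X(l) = 2*l*(l + l²) (X(l) = (l + l²*1)*(2*l) = (l + l²)*(2*l) = 2*l*(l + l²))
X(r)*(-35 - 30) = (2*3²*(1 + 3))*(-35 - 30) = (2*9*4)*(-65) = 72*(-65) = -4680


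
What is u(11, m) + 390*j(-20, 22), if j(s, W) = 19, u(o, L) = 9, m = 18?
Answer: 7419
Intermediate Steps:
u(11, m) + 390*j(-20, 22) = 9 + 390*19 = 9 + 7410 = 7419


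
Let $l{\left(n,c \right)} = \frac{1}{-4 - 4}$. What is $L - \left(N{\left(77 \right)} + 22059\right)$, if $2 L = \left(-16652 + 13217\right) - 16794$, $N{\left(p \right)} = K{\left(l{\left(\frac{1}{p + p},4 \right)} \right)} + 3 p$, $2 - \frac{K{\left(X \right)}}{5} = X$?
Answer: $- \frac{259321}{8} \approx -32415.0$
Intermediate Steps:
$l{\left(n,c \right)} = - \frac{1}{8}$ ($l{\left(n,c \right)} = \frac{1}{-8} = - \frac{1}{8}$)
$K{\left(X \right)} = 10 - 5 X$
$N{\left(p \right)} = \frac{85}{8} + 3 p$ ($N{\left(p \right)} = \left(10 - - \frac{5}{8}\right) + 3 p = \left(10 + \frac{5}{8}\right) + 3 p = \frac{85}{8} + 3 p$)
$L = - \frac{20229}{2}$ ($L = \frac{\left(-16652 + 13217\right) - 16794}{2} = \frac{-3435 - 16794}{2} = \frac{1}{2} \left(-20229\right) = - \frac{20229}{2} \approx -10115.0$)
$L - \left(N{\left(77 \right)} + 22059\right) = - \frac{20229}{2} - \left(\left(\frac{85}{8} + 3 \cdot 77\right) + 22059\right) = - \frac{20229}{2} - \left(\left(\frac{85}{8} + 231\right) + 22059\right) = - \frac{20229}{2} - \left(\frac{1933}{8} + 22059\right) = - \frac{20229}{2} - \frac{178405}{8} = - \frac{259321}{8}$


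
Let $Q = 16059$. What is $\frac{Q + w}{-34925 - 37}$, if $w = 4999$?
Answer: $- \frac{10529}{17481} \approx -0.60231$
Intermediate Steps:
$\frac{Q + w}{-34925 - 37} = \frac{16059 + 4999}{-34925 - 37} = \frac{21058}{-34962} = 21058 \left(- \frac{1}{34962}\right) = - \frac{10529}{17481}$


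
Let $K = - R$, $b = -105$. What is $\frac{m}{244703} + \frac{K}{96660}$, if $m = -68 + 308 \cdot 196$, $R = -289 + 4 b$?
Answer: $\frac{6002092427}{23652991980} \approx 0.25376$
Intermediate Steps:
$R = -709$ ($R = -289 + 4 \left(-105\right) = -289 - 420 = -709$)
$K = 709$ ($K = \left(-1\right) \left(-709\right) = 709$)
$m = 60300$ ($m = -68 + 60368 = 60300$)
$\frac{m}{244703} + \frac{K}{96660} = \frac{60300}{244703} + \frac{709}{96660} = \frac{6002092427}{23652991980}$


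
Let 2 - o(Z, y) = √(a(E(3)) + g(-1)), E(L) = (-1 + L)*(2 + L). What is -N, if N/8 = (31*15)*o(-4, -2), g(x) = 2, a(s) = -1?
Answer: -3720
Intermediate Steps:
o(Z, y) = 1 (o(Z, y) = 2 - √(-1 + 2) = 2 - √1 = 2 - 1*1 = 2 - 1 = 1)
N = 3720 (N = 8*((31*15)*1) = 8*(465*1) = 8*465 = 3720)
-N = -1*3720 = -3720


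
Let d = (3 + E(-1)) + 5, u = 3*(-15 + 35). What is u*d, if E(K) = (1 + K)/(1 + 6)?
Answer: 480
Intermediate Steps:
u = 60 (u = 3*20 = 60)
E(K) = ⅐ + K/7 (E(K) = (1 + K)/7 = (1 + K)*(⅐) = ⅐ + K/7)
d = 8 (d = (3 + (⅐ + (⅐)*(-1))) + 5 = (3 + (⅐ - ⅐)) + 5 = (3 + 0) + 5 = 3 + 5 = 8)
u*d = 60*8 = 480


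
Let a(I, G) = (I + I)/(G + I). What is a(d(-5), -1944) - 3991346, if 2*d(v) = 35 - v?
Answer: -1919837436/481 ≈ -3.9913e+6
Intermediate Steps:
d(v) = 35/2 - v/2 (d(v) = (35 - v)/2 = 35/2 - v/2)
a(I, G) = 2*I/(G + I) (a(I, G) = (2*I)/(G + I) = 2*I/(G + I))
a(d(-5), -1944) - 3991346 = 2*(35/2 - 1/2*(-5))/(-1944 + (35/2 - 1/2*(-5))) - 3991346 = 2*(35/2 + 5/2)/(-1944 + (35/2 + 5/2)) - 3991346 = 2*20/(-1944 + 20) - 3991346 = 2*20/(-1924) - 3991346 = 2*20*(-1/1924) - 3991346 = -10/481 - 3991346 = -1919837436/481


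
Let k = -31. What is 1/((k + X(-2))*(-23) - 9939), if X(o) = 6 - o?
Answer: -1/9410 ≈ -0.00010627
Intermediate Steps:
1/((k + X(-2))*(-23) - 9939) = 1/((-31 + (6 - 1*(-2)))*(-23) - 9939) = 1/((-31 + (6 + 2))*(-23) - 9939) = 1/((-31 + 8)*(-23) - 9939) = 1/(-23*(-23) - 9939) = 1/(529 - 9939) = 1/(-9410) = -1/9410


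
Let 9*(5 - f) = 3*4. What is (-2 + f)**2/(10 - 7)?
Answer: 25/27 ≈ 0.92593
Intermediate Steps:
f = 11/3 (f = 5 - 4/3 = 11/3 ≈ 3.6667)
(-2 + f)**2/(10 - 7) = (-2 + 11/3)**2/(10 - 7) = (5/3)**2/3 = (25/9)*(1/3) = 25/27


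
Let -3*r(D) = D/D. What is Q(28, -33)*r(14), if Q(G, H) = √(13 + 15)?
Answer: -2*√7/3 ≈ -1.7638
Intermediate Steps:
r(D) = -⅓ (r(D) = -D/(3*D) = -⅓*1 = -⅓)
Q(G, H) = 2*√7 (Q(G, H) = √28 = 2*√7)
Q(28, -33)*r(14) = (2*√7)*(-⅓) = -2*√7/3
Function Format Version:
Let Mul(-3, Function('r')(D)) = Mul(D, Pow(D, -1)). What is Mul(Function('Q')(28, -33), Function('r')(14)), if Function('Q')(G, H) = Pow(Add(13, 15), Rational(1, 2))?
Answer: Mul(Rational(-2, 3), Pow(7, Rational(1, 2))) ≈ -1.7638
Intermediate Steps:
Function('r')(D) = Rational(-1, 3) (Function('r')(D) = Mul(Rational(-1, 3), Mul(D, Pow(D, -1))) = Mul(Rational(-1, 3), 1) = Rational(-1, 3))
Function('Q')(G, H) = Mul(2, Pow(7, Rational(1, 2))) (Function('Q')(G, H) = Pow(28, Rational(1, 2)) = Mul(2, Pow(7, Rational(1, 2))))
Mul(Function('Q')(28, -33), Function('r')(14)) = Mul(Mul(2, Pow(7, Rational(1, 2))), Rational(-1, 3)) = Mul(Rational(-2, 3), Pow(7, Rational(1, 2)))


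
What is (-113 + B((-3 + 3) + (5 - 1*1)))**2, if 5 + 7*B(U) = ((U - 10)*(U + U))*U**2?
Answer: 2446096/49 ≈ 49920.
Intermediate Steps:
B(U) = -5/7 + 2*U**3*(-10 + U)/7 (B(U) = -5/7 + (((U - 10)*(U + U))*U**2)/7 = -5/7 + (((-10 + U)*(2*U))*U**2)/7 = -5/7 + ((2*U*(-10 + U))*U**2)/7 = -5/7 + (2*U**3*(-10 + U))/7 = -5/7 + 2*U**3*(-10 + U)/7)
(-113 + B((-3 + 3) + (5 - 1*1)))**2 = (-113 + (-5/7 - 20*((-3 + 3) + (5 - 1*1))**3/7 + 2*((-3 + 3) + (5 - 1*1))**4/7))**2 = (-113 + (-5/7 - 20*(0 + (5 - 1))**3/7 + 2*(0 + (5 - 1))**4/7))**2 = (-113 + (-5/7 - 20*(0 + 4)**3/7 + 2*(0 + 4)**4/7))**2 = (-113 + (-5/7 - 20/7*4**3 + (2/7)*4**4))**2 = (-113 + (-5/7 - 20/7*64 + (2/7)*256))**2 = (-113 + (-5/7 - 1280/7 + 512/7))**2 = (-113 - 773/7)**2 = (-1564/7)**2 = 2446096/49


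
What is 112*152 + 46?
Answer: 17070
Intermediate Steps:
112*152 + 46 = 17024 + 46 = 17070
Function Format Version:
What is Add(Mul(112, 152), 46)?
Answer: 17070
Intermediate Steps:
Add(Mul(112, 152), 46) = Add(17024, 46) = 17070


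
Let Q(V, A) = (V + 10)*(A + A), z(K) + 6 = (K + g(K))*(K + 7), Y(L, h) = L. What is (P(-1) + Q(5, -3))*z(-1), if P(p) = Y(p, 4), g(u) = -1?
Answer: 1638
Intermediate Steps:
P(p) = p
z(K) = -6 + (-1 + K)*(7 + K) (z(K) = -6 + (K - 1)*(K + 7) = -6 + (-1 + K)*(7 + K))
Q(V, A) = 2*A*(10 + V) (Q(V, A) = (10 + V)*(2*A) = 2*A*(10 + V))
(P(-1) + Q(5, -3))*z(-1) = (-1 + 2*(-3)*(10 + 5))*(-13 + (-1)² + 6*(-1)) = (-1 + 2*(-3)*15)*(-13 + 1 - 6) = (-1 - 90)*(-18) = -91*(-18) = 1638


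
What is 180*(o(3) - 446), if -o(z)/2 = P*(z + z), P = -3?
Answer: -73800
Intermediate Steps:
o(z) = 12*z (o(z) = -(-6)*(z + z) = -(-6)*2*z = -(-12)*z = 12*z)
180*(o(3) - 446) = 180*(12*3 - 446) = 180*(36 - 446) = 180*(-410) = -73800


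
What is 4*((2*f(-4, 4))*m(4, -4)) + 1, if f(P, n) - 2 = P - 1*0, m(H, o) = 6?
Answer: -95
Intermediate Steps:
f(P, n) = 2 + P (f(P, n) = 2 + (P - 1*0) = 2 + (P + 0) = 2 + P)
4*((2*f(-4, 4))*m(4, -4)) + 1 = 4*((2*(2 - 4))*6) + 1 = 4*((2*(-2))*6) + 1 = 4*(-4*6) + 1 = 4*(-24) + 1 = -96 + 1 = -95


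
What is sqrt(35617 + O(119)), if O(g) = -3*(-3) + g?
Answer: sqrt(35745) ≈ 189.06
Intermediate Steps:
O(g) = 9 + g
sqrt(35617 + O(119)) = sqrt(35617 + (9 + 119)) = sqrt(35617 + 128) = sqrt(35745)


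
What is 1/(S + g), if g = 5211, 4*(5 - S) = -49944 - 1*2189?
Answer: 4/72997 ≈ 5.4797e-5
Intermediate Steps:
S = 52153/4 (S = 5 - (-49944 - 1*2189)/4 = 5 - (-49944 - 2189)/4 = 5 - ¼*(-52133) = 5 + 52133/4 = 52153/4 ≈ 13038.)
1/(S + g) = 1/(52153/4 + 5211) = 1/(72997/4) = 4/72997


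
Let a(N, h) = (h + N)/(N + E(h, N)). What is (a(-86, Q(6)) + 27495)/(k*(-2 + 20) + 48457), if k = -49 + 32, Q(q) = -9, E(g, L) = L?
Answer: 4729235/8281972 ≈ 0.57103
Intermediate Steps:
k = -17
a(N, h) = (N + h)/(2*N) (a(N, h) = (h + N)/(N + N) = (N + h)/((2*N)) = (N + h)*(1/(2*N)) = (N + h)/(2*N))
(a(-86, Q(6)) + 27495)/(k*(-2 + 20) + 48457) = ((1/2)*(-86 - 9)/(-86) + 27495)/(-17*(-2 + 20) + 48457) = ((1/2)*(-1/86)*(-95) + 27495)/(-17*18 + 48457) = (95/172 + 27495)/(-306 + 48457) = (4729235/172)/48151 = (4729235/172)*(1/48151) = 4729235/8281972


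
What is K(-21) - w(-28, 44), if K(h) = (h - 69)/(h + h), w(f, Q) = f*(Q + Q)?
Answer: 17263/7 ≈ 2466.1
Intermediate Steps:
w(f, Q) = 2*Q*f (w(f, Q) = f*(2*Q) = 2*Q*f)
K(h) = (-69 + h)/(2*h) (K(h) = (-69 + h)/((2*h)) = (-69 + h)*(1/(2*h)) = (-69 + h)/(2*h))
K(-21) - w(-28, 44) = (½)*(-69 - 21)/(-21) - 2*44*(-28) = (½)*(-1/21)*(-90) - 1*(-2464) = 15/7 + 2464 = 17263/7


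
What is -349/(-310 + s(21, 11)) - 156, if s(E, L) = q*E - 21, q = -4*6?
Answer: -129911/835 ≈ -155.58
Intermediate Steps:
q = -24
s(E, L) = -21 - 24*E (s(E, L) = -24*E - 21 = -21 - 24*E)
-349/(-310 + s(21, 11)) - 156 = -349/(-310 + (-21 - 24*21)) - 156 = -349/(-310 + (-21 - 504)) - 156 = -349/(-310 - 525) - 156 = -349/(-835) - 156 = -349*(-1/835) - 156 = 349/835 - 156 = -129911/835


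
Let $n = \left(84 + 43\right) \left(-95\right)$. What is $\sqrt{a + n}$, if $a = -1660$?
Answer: $15 i \sqrt{61} \approx 117.15 i$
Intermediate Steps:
$n = -12065$ ($n = 127 \left(-95\right) = -12065$)
$\sqrt{a + n} = \sqrt{-1660 - 12065} = \sqrt{-13725} = 15 i \sqrt{61}$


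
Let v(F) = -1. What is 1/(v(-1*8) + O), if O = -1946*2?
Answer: -1/3893 ≈ -0.00025687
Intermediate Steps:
O = -3892
1/(v(-1*8) + O) = 1/(-1 - 3892) = 1/(-3893) = -1/3893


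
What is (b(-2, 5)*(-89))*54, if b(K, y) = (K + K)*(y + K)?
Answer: 57672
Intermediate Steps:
b(K, y) = 2*K*(K + y) (b(K, y) = (2*K)*(K + y) = 2*K*(K + y))
(b(-2, 5)*(-89))*54 = ((2*(-2)*(-2 + 5))*(-89))*54 = ((2*(-2)*3)*(-89))*54 = -12*(-89)*54 = 1068*54 = 57672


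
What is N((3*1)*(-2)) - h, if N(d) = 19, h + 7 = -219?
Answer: 245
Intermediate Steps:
h = -226 (h = -7 - 219 = -226)
N((3*1)*(-2)) - h = 19 - 1*(-226) = 19 + 226 = 245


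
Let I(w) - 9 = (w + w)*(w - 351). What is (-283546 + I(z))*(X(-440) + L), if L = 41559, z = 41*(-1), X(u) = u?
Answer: -10337028767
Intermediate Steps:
z = -41
I(w) = 9 + 2*w*(-351 + w) (I(w) = 9 + (w + w)*(w - 351) = 9 + (2*w)*(-351 + w) = 9 + 2*w*(-351 + w))
(-283546 + I(z))*(X(-440) + L) = (-283546 + (9 - 702*(-41) + 2*(-41)²))*(-440 + 41559) = (-283546 + (9 + 28782 + 2*1681))*41119 = (-283546 + (9 + 28782 + 3362))*41119 = (-283546 + 32153)*41119 = -251393*41119 = -10337028767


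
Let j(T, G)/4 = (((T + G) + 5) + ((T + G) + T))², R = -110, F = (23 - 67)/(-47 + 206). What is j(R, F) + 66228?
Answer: 12391942744/25281 ≈ 4.9017e+5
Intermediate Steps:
F = -44/159 ≈ -0.27673
j(T, G) = 4*(5 + 2*G + 3*T)² (j(T, G) = 4*(((T + G) + 5) + ((T + G) + T))² = 4*(((G + T) + 5) + ((G + T) + T))² = 4*((5 + G + T) + (G + 2*T))² = 4*(5 + 2*G + 3*T)²)
j(R, F) + 66228 = 4*(5 + 2*(-44/159) + 3*(-110))² + 66228 = 4*(5 - 88/159 - 330)² + 66228 = 4*(-51763/159)² + 66228 = 4*(2679408169/25281) + 66228 = 10717632676/25281 + 66228 = 12391942744/25281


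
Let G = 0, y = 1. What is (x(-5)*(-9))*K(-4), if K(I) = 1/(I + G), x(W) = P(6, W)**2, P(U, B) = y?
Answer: 9/4 ≈ 2.2500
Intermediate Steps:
P(U, B) = 1
x(W) = 1 (x(W) = 1**2 = 1)
K(I) = 1/I (K(I) = 1/(I + 0) = 1/I)
(x(-5)*(-9))*K(-4) = (1*(-9))/(-4) = -9*(-1/4) = 9/4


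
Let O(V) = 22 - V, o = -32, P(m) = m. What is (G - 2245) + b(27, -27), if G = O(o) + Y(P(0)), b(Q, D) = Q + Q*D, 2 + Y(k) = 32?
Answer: -2863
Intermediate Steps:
Y(k) = 30 (Y(k) = -2 + 32 = 30)
b(Q, D) = Q + D*Q
G = 84 (G = (22 - 1*(-32)) + 30 = (22 + 32) + 30 = 54 + 30 = 84)
(G - 2245) + b(27, -27) = (84 - 2245) + 27*(1 - 27) = -2161 + 27*(-26) = -2161 - 702 = -2863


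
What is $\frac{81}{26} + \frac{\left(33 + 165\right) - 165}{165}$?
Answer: $\frac{431}{130} \approx 3.3154$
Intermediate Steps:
$\frac{81}{26} + \frac{\left(33 + 165\right) - 165}{165} = 81 \cdot \frac{1}{26} + \left(198 - 165\right) \frac{1}{165} = \frac{81}{26} + 33 \cdot \frac{1}{165} = \frac{81}{26} + \frac{1}{5} = \frac{431}{130}$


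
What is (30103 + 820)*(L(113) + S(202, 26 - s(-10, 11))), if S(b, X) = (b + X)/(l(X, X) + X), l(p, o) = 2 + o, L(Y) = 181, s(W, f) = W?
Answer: 210771168/37 ≈ 5.6965e+6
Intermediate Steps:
S(b, X) = (X + b)/(2 + 2*X) (S(b, X) = (b + X)/((2 + X) + X) = (X + b)/(2 + 2*X))
(30103 + 820)*(L(113) + S(202, 26 - s(-10, 11))) = (30103 + 820)*(181 + ((26 - 1*(-10)) + 202)/(2*(1 + (26 - 1*(-10))))) = 30923*(181 + ((26 + 10) + 202)/(2*(1 + (26 + 10)))) = 30923*(181 + (36 + 202)/(2*(1 + 36))) = 30923*(181 + (½)*238/37) = 30923*(181 + (½)*(1/37)*238) = 30923*(181 + 119/37) = 30923*(6816/37) = 210771168/37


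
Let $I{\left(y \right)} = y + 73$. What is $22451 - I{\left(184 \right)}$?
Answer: $22194$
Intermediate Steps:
$I{\left(y \right)} = 73 + y$
$22451 - I{\left(184 \right)} = 22451 - \left(73 + 184\right) = 22451 - 257 = 22194$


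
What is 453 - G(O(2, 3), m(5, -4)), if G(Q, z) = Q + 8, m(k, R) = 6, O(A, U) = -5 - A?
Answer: 452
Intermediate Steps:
G(Q, z) = 8 + Q
453 - G(O(2, 3), m(5, -4)) = 453 - (8 + (-5 - 1*2)) = 453 - (8 + (-5 - 2)) = 453 - (8 - 7) = 453 - 1*1 = 453 - 1 = 452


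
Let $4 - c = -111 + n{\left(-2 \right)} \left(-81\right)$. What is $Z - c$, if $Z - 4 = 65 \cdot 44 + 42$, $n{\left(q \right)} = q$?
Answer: $2953$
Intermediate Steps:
$c = -47$ ($c = 4 - \left(-111 - -162\right) = 4 - \left(-111 + 162\right) = 4 - 51 = -47$)
$Z = 2906$ ($Z = 4 + \left(65 \cdot 44 + 42\right) = 4 + \left(2860 + 42\right) = 4 + 2902 = 2906$)
$Z - c = 2906 - -47 = 2906 + 47 = 2953$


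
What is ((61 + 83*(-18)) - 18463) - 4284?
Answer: -24180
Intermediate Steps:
((61 + 83*(-18)) - 18463) - 4284 = ((61 - 1494) - 18463) - 4284 = (-1433 - 18463) - 4284 = -19896 - 4284 = -24180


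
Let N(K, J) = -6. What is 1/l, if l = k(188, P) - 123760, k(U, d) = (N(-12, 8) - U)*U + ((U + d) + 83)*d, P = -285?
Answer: -1/156242 ≈ -6.4003e-6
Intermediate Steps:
k(U, d) = U*(-6 - U) + d*(83 + U + d) (k(U, d) = (-6 - U)*U + ((U + d) + 83)*d = U*(-6 - U) + (83 + U + d)*d = U*(-6 - U) + d*(83 + U + d))
l = -156242 (l = ((-285)² - 1*188² - 6*188 + 83*(-285) + 188*(-285)) - 123760 = (81225 - 1*35344 - 1128 - 23655 - 53580) - 123760 = (81225 - 35344 - 1128 - 23655 - 53580) - 123760 = -32482 - 123760 = -156242)
1/l = 1/(-156242) = -1/156242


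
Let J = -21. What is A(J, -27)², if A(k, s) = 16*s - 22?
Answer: 206116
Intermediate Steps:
A(k, s) = -22 + 16*s
A(J, -27)² = (-22 + 16*(-27))² = (-22 - 432)² = (-454)² = 206116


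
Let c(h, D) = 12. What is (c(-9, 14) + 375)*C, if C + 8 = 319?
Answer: 120357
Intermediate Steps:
C = 311 (C = -8 + 319 = 311)
(c(-9, 14) + 375)*C = (12 + 375)*311 = 387*311 = 120357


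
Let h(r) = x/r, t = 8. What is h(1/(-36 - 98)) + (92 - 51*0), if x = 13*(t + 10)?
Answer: -31264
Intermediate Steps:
x = 234 (x = 13*(8 + 10) = 13*18 = 234)
h(r) = 234/r
h(1/(-36 - 98)) + (92 - 51*0) = 234/(1/(-36 - 98)) + (92 - 51*0) = 234/(1/(-134)) + (92 + 0) = 234/(-1/134) + 92 = 234*(-134) + 92 = -31356 + 92 = -31264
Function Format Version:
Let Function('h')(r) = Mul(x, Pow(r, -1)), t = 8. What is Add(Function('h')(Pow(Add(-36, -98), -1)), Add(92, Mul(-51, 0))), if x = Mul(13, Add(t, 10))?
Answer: -31264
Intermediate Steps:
x = 234 (x = Mul(13, Add(8, 10)) = Mul(13, 18) = 234)
Function('h')(r) = Mul(234, Pow(r, -1))
Add(Function('h')(Pow(Add(-36, -98), -1)), Add(92, Mul(-51, 0))) = Add(Mul(234, Pow(Pow(Add(-36, -98), -1), -1)), Add(92, Mul(-51, 0))) = Add(Mul(234, Pow(Pow(-134, -1), -1)), Add(92, 0)) = Add(Mul(234, Pow(Rational(-1, 134), -1)), 92) = Add(Mul(234, -134), 92) = Add(-31356, 92) = -31264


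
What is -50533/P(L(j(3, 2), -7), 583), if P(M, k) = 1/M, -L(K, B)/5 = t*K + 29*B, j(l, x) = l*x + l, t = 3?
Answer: -44469040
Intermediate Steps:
j(l, x) = l + l*x
L(K, B) = -145*B - 15*K (L(K, B) = -5*(3*K + 29*B) = -145*B - 15*K)
-50533/P(L(j(3, 2), -7), 583) = -50533/(1/(-145*(-7) - 45*(1 + 2))) = -50533/(1/(1015 - 45*3)) = -50533/(1/(1015 - 15*9)) = -50533/(1/(1015 - 135)) = -50533/(1/880) = -50533/1/880 = -50533*880 = -44469040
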